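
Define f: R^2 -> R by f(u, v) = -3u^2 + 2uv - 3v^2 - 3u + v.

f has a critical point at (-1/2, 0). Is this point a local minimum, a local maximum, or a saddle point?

The Hessian of f is constant: H = [[-6, 2], [2, -6]].
det(H) = (-6)·(-6) − 2² = 32.
det(H) > 0 and tr(H) = -12 < 0, so H is negative definite and the point is a local maximum.

local maximum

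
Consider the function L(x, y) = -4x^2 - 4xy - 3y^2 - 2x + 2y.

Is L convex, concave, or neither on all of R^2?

concave

L is quadratic, so its Hessian is the constant matrix H = [[-8, -4], [-4, -6]].
det(H) = 32, tr(H) = -14.
det(H) > 0 and tr(H) < 0, so H is negative definite everywhere: concave.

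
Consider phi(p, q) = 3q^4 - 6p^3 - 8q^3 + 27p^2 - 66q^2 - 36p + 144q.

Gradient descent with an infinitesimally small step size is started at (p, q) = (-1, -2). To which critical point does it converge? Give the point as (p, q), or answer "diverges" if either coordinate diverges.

(1, -3)

phi is separable, so gradient descent decouples: p follows -∂phi/∂p, q follows -∂phi/∂q.
∂phi/∂p = -18(p - 2)(p - 1); at p=-1 this is -108, so p increases.
∂phi/∂q = 12(q - 4)(q - 1)(q + 3); at q=-2 this is 216, so q decreases.
p converges to its nearest critical value 1 (a local min of the p-part); q converges to -3. The iterate converges to (1, -3).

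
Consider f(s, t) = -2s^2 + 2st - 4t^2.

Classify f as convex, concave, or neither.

f is quadratic, so its Hessian is the constant matrix H = [[-4, 2], [2, -8]].
det(H) = 28, tr(H) = -12.
det(H) > 0 and tr(H) < 0, so H is negative definite everywhere: concave.

concave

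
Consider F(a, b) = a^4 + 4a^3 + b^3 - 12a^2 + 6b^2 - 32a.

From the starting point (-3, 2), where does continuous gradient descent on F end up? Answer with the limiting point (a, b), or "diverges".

(-4, 0)

F is separable, so gradient descent decouples: a follows -∂F/∂a, b follows -∂F/∂b.
∂F/∂a = 4(a - 2)(a + 1)(a + 4); at a=-3 this is 40, so a decreases.
∂F/∂b = 3b(b + 4); at b=2 this is 36, so b decreases.
a converges to its nearest critical value -4 (a local min of the a-part); b converges to 0. The iterate converges to (-4, 0).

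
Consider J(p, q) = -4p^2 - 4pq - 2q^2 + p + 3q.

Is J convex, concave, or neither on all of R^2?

J is quadratic, so its Hessian is the constant matrix H = [[-8, -4], [-4, -4]].
det(H) = 16, tr(H) = -12.
det(H) > 0 and tr(H) < 0, so H is negative definite everywhere: concave.

concave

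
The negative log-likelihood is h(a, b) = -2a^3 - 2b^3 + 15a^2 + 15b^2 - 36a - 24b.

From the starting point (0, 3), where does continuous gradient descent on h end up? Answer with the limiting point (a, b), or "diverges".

(2, 1)

h is separable, so gradient descent decouples: a follows -∂h/∂a, b follows -∂h/∂b.
∂h/∂a = -6(a - 3)(a - 2); at a=0 this is -36, so a increases.
∂h/∂b = -6(b - 4)(b - 1); at b=3 this is 12, so b decreases.
a converges to its nearest critical value 2 (a local min of the a-part); b converges to 1. The iterate converges to (2, 1).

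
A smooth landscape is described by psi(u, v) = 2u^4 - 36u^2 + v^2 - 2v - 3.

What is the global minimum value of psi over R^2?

psi(u,v) separates as P(u) + Q(v) − 3, so its minimum is min P + min Q − 3.
P'(u) = 8u(u - 3)(u + 3) vanishes at u ∈ {-3, 0, 3}; Q'(v) = 2v - 2 vanishes at v ∈ {1}.
Local minima of P (where P''>0): P(-3)=-162, P(3)=-162. Local minima of Q: Q(1)=-1.
So the global minimum of psi is P(-3) + Q(1) − 3 = -162 − 1 − 3 = -166, attained at (-3, 1).

-166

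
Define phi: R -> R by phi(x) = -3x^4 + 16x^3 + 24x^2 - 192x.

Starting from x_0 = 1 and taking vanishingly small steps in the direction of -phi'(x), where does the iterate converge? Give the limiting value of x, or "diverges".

phi'(x) = -12(x - 4)(x - 2)(x + 2), so phi'(1) = -108.
Gradient descent moves in the -phi' direction, i.e. x is increasing.
The nearest critical point in that direction is x = 2, where phi'' = 96 > 0 (a local minimum). The iterate converges there.

2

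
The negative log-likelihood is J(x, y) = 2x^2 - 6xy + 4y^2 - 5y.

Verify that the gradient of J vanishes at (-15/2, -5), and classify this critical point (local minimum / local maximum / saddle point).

∇J = (4x - 6y, -6x + 8y - 5); substituting (-15/2, -5) gives ∇J = (0, 0), so (-15/2, -5) is indeed a critical point.
The Hessian of J is constant: H = [[4, -6], [-6, 8]].
det(H) = 4·8 − (-6)² = -4.
Since det(H) < 0, H is indefinite and the critical point is a saddle point.

saddle point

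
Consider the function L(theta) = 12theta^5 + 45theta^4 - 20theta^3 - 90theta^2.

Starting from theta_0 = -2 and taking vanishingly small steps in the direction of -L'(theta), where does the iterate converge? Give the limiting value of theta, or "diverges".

-1

L'(theta) = 60theta(theta - 1)(theta + 1)(theta + 3), so L'(-2) = -360.
Gradient descent moves in the -L' direction, i.e. theta is increasing.
The nearest critical point in that direction is theta = -1, where L'' = 240 > 0 (a local minimum). The iterate converges there.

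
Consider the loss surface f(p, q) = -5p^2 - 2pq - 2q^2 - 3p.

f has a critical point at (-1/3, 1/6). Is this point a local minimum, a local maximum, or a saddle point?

local maximum

The Hessian of f is constant: H = [[-10, -2], [-2, -4]].
det(H) = (-10)·(-4) − (-2)² = 36.
det(H) > 0 and tr(H) = -14 < 0, so H is negative definite and the point is a local maximum.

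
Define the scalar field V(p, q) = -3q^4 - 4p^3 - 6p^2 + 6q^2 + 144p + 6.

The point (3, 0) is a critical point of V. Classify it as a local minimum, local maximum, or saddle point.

The mixed partial ∂²V/∂p∂q is 0, so the Hessian at any point is diag(V_pp, V_qq) = diag(-12(2p + 1), 12(-3q^2 + 1)).
At (3, 0): H = diag(-84, 12).
The eigenvalues have opposite signs, so H is indefinite: a saddle point.

saddle point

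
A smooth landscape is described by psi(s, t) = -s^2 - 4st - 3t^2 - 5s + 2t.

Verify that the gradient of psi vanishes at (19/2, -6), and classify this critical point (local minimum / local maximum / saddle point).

saddle point

∇psi = (-2s - 4t - 5, -4s - 6t + 2); substituting (19/2, -6) gives ∇psi = (0, 0), so (19/2, -6) is indeed a critical point.
The Hessian of psi is constant: H = [[-2, -4], [-4, -6]].
det(H) = (-2)·(-6) − (-4)² = -4.
Since det(H) < 0, H is indefinite and the critical point is a saddle point.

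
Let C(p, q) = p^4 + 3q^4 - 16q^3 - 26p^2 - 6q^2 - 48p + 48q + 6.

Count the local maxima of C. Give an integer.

C separates as a function of p plus a function of q, so ∇C=0 decouples.
∂C/∂p = 4(p - 4)(p + 1)(p + 3) = 0 at p ∈ {-3, -1, 4}; ∂C/∂q = 12(q - 4)(q - 1)(q + 1) = 0 at q ∈ {-1, 1, 4}.
The Hessian is diagonal: diag(C_pp, C_qq). Second derivatives: C_pp(-3)=56, C_pp(-1)=-40, C_pp(4)=140; C_qq(-1)=120, C_qq(1)=-72, C_qq(4)=180.
Local maxima occur where both diagonal entries negative: (-1, 1). Count: 1.

1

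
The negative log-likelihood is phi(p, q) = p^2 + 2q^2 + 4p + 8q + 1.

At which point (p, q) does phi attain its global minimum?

phi(p,q) separates as A(p) + B(q) + 1, so its minimum is min A + min B + 1.
A'(p) = 2p + 4 vanishes at p ∈ {-2}; B'(q) = 4q + 8 vanishes at q ∈ {-2}.
Local minima of A (where A''>0): A(-2)=-4. Local minima of B: B(-2)=-8.
So the global minimum of phi is A(-2) + B(-2) + 1 = -4 − 8 + 1 = -11, attained at (-2, -2).

(-2, -2)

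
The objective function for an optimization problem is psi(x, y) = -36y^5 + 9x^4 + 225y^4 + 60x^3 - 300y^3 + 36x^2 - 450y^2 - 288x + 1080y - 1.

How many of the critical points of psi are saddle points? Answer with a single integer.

6

psi separates as a function of x plus a function of y, so ∇psi=0 decouples.
∂psi/∂x = 36(x - 1)(x + 2)(x + 4) = 0 at x ∈ {-4, -2, 1}; ∂psi/∂y = -180(y - 3)(y - 2)(y - 1)(y + 1) = 0 at y ∈ {-1, 1, 2, 3}.
The Hessian is diagonal: diag(psi_xx, psi_yy). Second derivatives: psi_xx(-4)=360, psi_xx(-2)=-216, psi_xx(1)=540; psi_yy(-1)=4320, psi_yy(1)=-720, psi_yy(2)=540, psi_yy(3)=-1440.
Saddle points occur where the two diagonal entries have opposite signs: (-4, 1), (-4, 3), (-2, -1), (-2, 2), (1, 1), (1, 3). Count: 6.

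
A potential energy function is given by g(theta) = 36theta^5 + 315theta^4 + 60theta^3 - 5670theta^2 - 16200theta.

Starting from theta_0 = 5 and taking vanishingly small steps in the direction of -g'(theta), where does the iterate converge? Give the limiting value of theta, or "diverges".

g'(theta) = 180(theta - 3)(theta + 2)(theta + 3)(theta + 5), so g'(5) = 201600.
Gradient descent moves in the -g' direction, i.e. theta is decreasing.
The nearest critical point in that direction is theta = 3, where g'' = 43200 > 0 (a local minimum). The iterate converges there.

3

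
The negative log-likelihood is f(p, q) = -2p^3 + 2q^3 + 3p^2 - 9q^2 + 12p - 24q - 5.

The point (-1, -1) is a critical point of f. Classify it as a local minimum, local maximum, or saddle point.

The mixed partial ∂²f/∂p∂q is 0, so the Hessian at any point is diag(f_pp, f_qq) = diag(6(-2p + 1), 6(2q - 3)).
At (-1, -1): H = diag(18, -30).
The eigenvalues have opposite signs, so H is indefinite: a saddle point.

saddle point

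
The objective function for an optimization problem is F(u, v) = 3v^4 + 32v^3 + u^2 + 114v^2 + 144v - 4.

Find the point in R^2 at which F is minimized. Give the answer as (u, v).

(0, -1)

F(u,v) separates as P(u) + Q(v) − 4, so its minimum is min P + min Q − 4.
P'(u) = 2u vanishes at u ∈ {0}; Q'(v) = 12(v + 1)(v + 3)(v + 4) vanishes at v ∈ {-4, -3, -1}.
Local minima of P (where P''>0): P(0)=0. Local minima of Q: Q(-4)=-32, Q(-1)=-59.
So the global minimum of F is P(0) + Q(-1) − 4 = 0 − 59 − 4 = -63, attained at (0, -1).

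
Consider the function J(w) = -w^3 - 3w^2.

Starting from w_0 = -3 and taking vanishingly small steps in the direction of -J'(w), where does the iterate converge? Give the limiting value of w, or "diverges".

J'(w) = -3w(w + 2), so J'(-3) = -9.
Gradient descent moves in the -J' direction, i.e. w is increasing.
The nearest critical point in that direction is w = -2, where J'' = 6 > 0 (a local minimum). The iterate converges there.

-2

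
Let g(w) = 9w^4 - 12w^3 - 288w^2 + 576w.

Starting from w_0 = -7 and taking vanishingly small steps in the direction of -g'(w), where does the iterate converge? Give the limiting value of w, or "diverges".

g'(w) = 36(w - 4)(w - 1)(w + 4), so g'(-7) = -9504.
Gradient descent moves in the -g' direction, i.e. w is increasing.
The nearest critical point in that direction is w = -4, where g'' = 1440 > 0 (a local minimum). The iterate converges there.

-4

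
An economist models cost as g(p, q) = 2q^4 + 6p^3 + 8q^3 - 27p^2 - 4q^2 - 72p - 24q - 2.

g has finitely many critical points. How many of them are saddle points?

g separates as a function of p plus a function of q, so ∇g=0 decouples.
∂g/∂p = 18(p - 4)(p + 1) = 0 at p ∈ {-1, 4}; ∂g/∂q = 8(q - 1)(q + 1)(q + 3) = 0 at q ∈ {-3, -1, 1}.
The Hessian is diagonal: diag(g_pp, g_qq). Second derivatives: g_pp(-1)=-90, g_pp(4)=90; g_qq(-3)=64, g_qq(-1)=-32, g_qq(1)=64.
Saddle points occur where the two diagonal entries have opposite signs: (-1, -3), (-1, 1), (4, -1). Count: 3.

3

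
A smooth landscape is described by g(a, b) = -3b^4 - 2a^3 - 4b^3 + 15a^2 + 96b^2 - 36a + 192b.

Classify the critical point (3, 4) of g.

local maximum

The mixed partial ∂²g/∂a∂b is 0, so the Hessian at any point is diag(g_aa, g_bb) = diag(6(-2a + 5), 12(-3b^2 - 2b + 16)).
At (3, 4): H = diag(-6, -480).
Both eigenvalues are negative, so H is negative definite: a local maximum.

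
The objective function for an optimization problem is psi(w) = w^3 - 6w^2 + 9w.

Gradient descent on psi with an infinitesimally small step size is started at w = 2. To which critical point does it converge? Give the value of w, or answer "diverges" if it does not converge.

psi'(w) = 3(w - 3)(w - 1), so psi'(2) = -3.
Gradient descent moves in the -psi' direction, i.e. w is increasing.
The nearest critical point in that direction is w = 3, where psi'' = 6 > 0 (a local minimum). The iterate converges there.

3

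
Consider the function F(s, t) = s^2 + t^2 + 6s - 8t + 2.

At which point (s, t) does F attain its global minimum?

(-3, 4)

F(s,t) separates as P(s) + Q(t) + 2, so its minimum is min P + min Q + 2.
P'(s) = 2s + 6 vanishes at s ∈ {-3}; Q'(t) = 2(t - 4) vanishes at t ∈ {4}.
Local minima of P (where P''>0): P(-3)=-9. Local minima of Q: Q(4)=-16.
So the global minimum of F is P(-3) + Q(4) + 2 = -9 − 16 + 2 = -23, attained at (-3, 4).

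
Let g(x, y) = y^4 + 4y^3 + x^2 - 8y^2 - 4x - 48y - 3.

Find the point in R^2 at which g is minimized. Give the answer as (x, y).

(2, 2)

g(x,y) separates as P(x) + Q(y) − 3, so its minimum is min P + min Q − 3.
P'(x) = 2x - 4 vanishes at x ∈ {2}; Q'(y) = 4(y - 2)(y + 2)(y + 3) vanishes at y ∈ {-3, -2, 2}.
Local minima of P (where P''>0): P(2)=-4. Local minima of Q: Q(-3)=45, Q(2)=-80.
So the global minimum of g is P(2) + Q(2) − 3 = -4 − 80 − 3 = -87, attained at (2, 2).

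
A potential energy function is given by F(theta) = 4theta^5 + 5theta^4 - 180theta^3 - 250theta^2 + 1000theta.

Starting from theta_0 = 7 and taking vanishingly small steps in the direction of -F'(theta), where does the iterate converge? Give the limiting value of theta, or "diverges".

F'(theta) = 20(theta - 5)(theta - 1)(theta + 2)(theta + 5), so F'(7) = 25920.
Gradient descent moves in the -F' direction, i.e. theta is decreasing.
The nearest critical point in that direction is theta = 5, where F'' = 5600 > 0 (a local minimum). The iterate converges there.

5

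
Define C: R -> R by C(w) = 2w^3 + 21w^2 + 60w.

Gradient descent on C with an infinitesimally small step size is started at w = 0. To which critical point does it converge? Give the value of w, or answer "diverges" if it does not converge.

C'(w) = 6(w + 2)(w + 5), so C'(0) = 60.
Gradient descent moves in the -C' direction, i.e. w is decreasing.
The nearest critical point in that direction is w = -2, where C'' = 18 > 0 (a local minimum). The iterate converges there.

-2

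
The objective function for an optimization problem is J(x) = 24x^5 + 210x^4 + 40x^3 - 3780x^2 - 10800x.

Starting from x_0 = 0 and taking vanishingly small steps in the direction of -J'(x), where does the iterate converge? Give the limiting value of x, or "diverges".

J'(x) = 120(x - 3)(x + 2)(x + 3)(x + 5), so J'(0) = -10800.
Gradient descent moves in the -J' direction, i.e. x is increasing.
The nearest critical point in that direction is x = 3, where J'' = 28800 > 0 (a local minimum). The iterate converges there.

3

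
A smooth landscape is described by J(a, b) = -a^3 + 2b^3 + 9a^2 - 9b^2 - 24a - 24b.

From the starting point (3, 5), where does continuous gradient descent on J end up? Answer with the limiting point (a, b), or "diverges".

(2, 4)

J is separable, so gradient descent decouples: a follows -∂J/∂a, b follows -∂J/∂b.
∂J/∂a = -3(a - 4)(a - 2); at a=3 this is 3, so a decreases.
∂J/∂b = 6(b - 4)(b + 1); at b=5 this is 36, so b decreases.
a converges to its nearest critical value 2 (a local min of the a-part); b converges to 4. The iterate converges to (2, 4).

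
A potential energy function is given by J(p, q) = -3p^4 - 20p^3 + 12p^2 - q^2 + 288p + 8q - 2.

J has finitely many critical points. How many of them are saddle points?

J separates as a function of p plus a function of q, so ∇J=0 decouples.
∂J/∂p = -12(p - 2)(p + 3)(p + 4) = 0 at p ∈ {-4, -3, 2}; ∂J/∂q = -2(q - 4) = 0 at q ∈ {4}.
The Hessian is diagonal: diag(J_pp, J_qq). Second derivatives: J_pp(-4)=-72, J_pp(-3)=60, J_pp(2)=-360; J_qq(4)=-2.
Saddle points occur where the two diagonal entries have opposite signs: (-3, 4). Count: 1.

1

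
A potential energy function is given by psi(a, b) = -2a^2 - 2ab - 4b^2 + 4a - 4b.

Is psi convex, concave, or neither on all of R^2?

concave

psi is quadratic, so its Hessian is the constant matrix H = [[-4, -2], [-2, -8]].
det(H) = 28, tr(H) = -12.
det(H) > 0 and tr(H) < 0, so H is negative definite everywhere: concave.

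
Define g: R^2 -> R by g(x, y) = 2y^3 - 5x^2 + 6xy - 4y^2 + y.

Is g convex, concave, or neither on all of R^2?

neither

The term 2y^3 is cubic, so the Hessian is not constant.
∂²g/∂y² = 12y - 8, which takes both signs as y varies (negative for sufficiently negative y). A diagonal entry of the Hessian changing sign means the Hessian is neither positive- nor negative-semidefinite on all of R^2.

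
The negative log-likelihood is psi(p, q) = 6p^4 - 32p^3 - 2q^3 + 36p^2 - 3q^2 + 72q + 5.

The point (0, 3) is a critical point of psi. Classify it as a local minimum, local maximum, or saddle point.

saddle point

The mixed partial ∂²psi/∂p∂q is 0, so the Hessian at any point is diag(psi_pp, psi_qq) = diag(24(3p^2 - 8p + 3), -6(2q + 1)).
At (0, 3): H = diag(72, -42).
The eigenvalues have opposite signs, so H is indefinite: a saddle point.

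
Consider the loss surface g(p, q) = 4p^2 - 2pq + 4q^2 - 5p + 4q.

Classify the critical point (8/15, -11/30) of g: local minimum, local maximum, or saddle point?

The Hessian of g is constant: H = [[8, -2], [-2, 8]].
det(H) = 8·8 − (-2)² = 60.
det(H) > 0 and tr(H) = 16 > 0, so H is positive definite and the point is a local minimum.

local minimum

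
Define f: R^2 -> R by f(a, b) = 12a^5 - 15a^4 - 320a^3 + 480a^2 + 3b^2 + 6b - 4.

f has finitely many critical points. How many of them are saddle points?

f separates as a function of a plus a function of b, so ∇f=0 decouples.
∂f/∂a = 60a(a - 4)(a - 1)(a + 4) = 0 at a ∈ {-4, 0, 1, 4}; ∂f/∂b = 6(b + 1) = 0 at b ∈ {-1}.
The Hessian is diagonal: diag(f_aa, f_bb). Second derivatives: f_aa(-4)=-9600, f_aa(0)=960, f_aa(1)=-900, f_aa(4)=5760; f_bb(-1)=6.
Saddle points occur where the two diagonal entries have opposite signs: (-4, -1), (1, -1). Count: 2.

2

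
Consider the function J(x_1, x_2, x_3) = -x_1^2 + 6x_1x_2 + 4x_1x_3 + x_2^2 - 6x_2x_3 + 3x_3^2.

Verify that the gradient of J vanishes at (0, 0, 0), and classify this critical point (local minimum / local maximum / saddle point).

saddle point

∇J = (-2x_1 + 6x_2 + 4x_3, 6x_1 + 2x_2 - 6x_3, 4x_1 - 6x_2 + 6x_3); substituting (0, 0, 0) gives ∇J = (0, 0, 0), so (0, 0, 0) is indeed a critical point.
The Hessian is constant: H = [[-2, 6, 4], [6, 2, -6], [4, -6, 6]].
Leading principal minors: Δ₁ = -2, Δ₂ = -40, Δ₃ = -488.
The minors fit neither the all-positive nor the alternating-sign pattern, so H is indefinite: a saddle point.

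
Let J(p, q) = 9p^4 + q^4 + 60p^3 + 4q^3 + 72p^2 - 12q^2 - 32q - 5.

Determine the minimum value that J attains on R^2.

-453

J(p,q) separates as A(p) + B(q) − 5, so its minimum is min A + min B − 5.
A'(p) = 36p(p + 1)(p + 4) vanishes at p ∈ {-4, -1, 0}; B'(q) = 4(q - 2)(q + 1)(q + 4) vanishes at q ∈ {-4, -1, 2}.
Local minima of A (where A''>0): A(-4)=-384, A(0)=0. Local minima of B: B(-4)=-64, B(2)=-64.
So the global minimum of J is A(-4) + B(-4) − 5 = -384 − 64 − 5 = -453, attained at (-4, -4).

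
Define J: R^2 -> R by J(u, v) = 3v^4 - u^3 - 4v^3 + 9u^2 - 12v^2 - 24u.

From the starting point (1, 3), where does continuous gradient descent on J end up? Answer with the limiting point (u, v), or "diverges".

J is separable, so gradient descent decouples: u follows -∂J/∂u, v follows -∂J/∂v.
∂J/∂u = -3(u - 4)(u - 2); at u=1 this is -9, so u increases.
∂J/∂v = 12v(v - 2)(v + 1); at v=3 this is 144, so v decreases.
u converges to its nearest critical value 2 (a local min of the u-part); v converges to 2. The iterate converges to (2, 2).

(2, 2)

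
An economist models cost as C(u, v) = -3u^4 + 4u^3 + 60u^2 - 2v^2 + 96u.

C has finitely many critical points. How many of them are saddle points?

C separates as a function of u plus a function of v, so ∇C=0 decouples.
∂C/∂u = -12(u - 4)(u + 1)(u + 2) = 0 at u ∈ {-2, -1, 4}; ∂C/∂v = -4v = 0 at v ∈ {0}.
The Hessian is diagonal: diag(C_uu, C_vv). Second derivatives: C_uu(-2)=-72, C_uu(-1)=60, C_uu(4)=-360; C_vv(0)=-4.
Saddle points occur where the two diagonal entries have opposite signs: (-1, 0). Count: 1.

1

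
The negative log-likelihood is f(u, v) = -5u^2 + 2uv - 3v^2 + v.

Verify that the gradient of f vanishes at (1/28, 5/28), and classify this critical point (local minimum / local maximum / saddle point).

local maximum

∇f = (-10u + 2v, 2u - 6v + 1); substituting (1/28, 5/28) gives ∇f = (0, 0), so (1/28, 5/28) is indeed a critical point.
The Hessian of f is constant: H = [[-10, 2], [2, -6]].
det(H) = (-10)·(-6) − 2² = 56.
det(H) > 0 and tr(H) = -16 < 0, so H is negative definite and the point is a local maximum.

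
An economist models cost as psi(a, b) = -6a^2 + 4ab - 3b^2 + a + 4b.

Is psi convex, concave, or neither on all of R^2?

psi is quadratic, so its Hessian is the constant matrix H = [[-12, 4], [4, -6]].
det(H) = 56, tr(H) = -18.
det(H) > 0 and tr(H) < 0, so H is negative definite everywhere: concave.

concave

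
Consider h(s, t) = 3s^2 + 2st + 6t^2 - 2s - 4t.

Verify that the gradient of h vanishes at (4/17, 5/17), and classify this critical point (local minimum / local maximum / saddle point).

local minimum

∇h = (6s + 2t - 2, 2s + 12t - 4); substituting (4/17, 5/17) gives ∇h = (0, 0), so (4/17, 5/17) is indeed a critical point.
The Hessian of h is constant: H = [[6, 2], [2, 12]].
det(H) = 6·12 − 2² = 68.
det(H) > 0 and tr(H) = 18 > 0, so H is positive definite and the point is a local minimum.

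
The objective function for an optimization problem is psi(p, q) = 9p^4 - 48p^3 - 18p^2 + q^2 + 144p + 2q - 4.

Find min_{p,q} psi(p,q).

-485

psi(p,q) separates as A(p) + B(q) − 4, so its minimum is min A + min B − 4.
A'(p) = 36(p - 4)(p - 1)(p + 1) vanishes at p ∈ {-1, 1, 4}; B'(q) = 2q + 2 vanishes at q ∈ {-1}.
Local minima of A (where A''>0): A(-1)=-105, A(4)=-480. Local minima of B: B(-1)=-1.
So the global minimum of psi is A(4) + B(-1) − 4 = -480 − 1 − 4 = -485, attained at (4, -1).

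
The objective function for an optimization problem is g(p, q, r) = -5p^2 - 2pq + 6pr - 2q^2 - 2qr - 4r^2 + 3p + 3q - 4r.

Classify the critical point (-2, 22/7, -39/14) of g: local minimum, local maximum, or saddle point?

local maximum

The Hessian is constant: H = [[-10, -2, 6], [-2, -4, -2], [6, -2, -8]].
Leading principal minors: Δ₁ = -10, Δ₂ = 36, Δ₃ = -56.
The minors alternate sign starting negative (−, +, −), so H is negative definite: a local maximum.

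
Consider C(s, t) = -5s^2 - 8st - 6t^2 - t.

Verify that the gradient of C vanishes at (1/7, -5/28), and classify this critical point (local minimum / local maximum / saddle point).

local maximum

∇C = (-10s - 8t, -8s - 12t - 1); substituting (1/7, -5/28) gives ∇C = (0, 0), so (1/7, -5/28) is indeed a critical point.
The Hessian of C is constant: H = [[-10, -8], [-8, -12]].
det(H) = (-10)·(-12) − (-8)² = 56.
det(H) > 0 and tr(H) = -22 < 0, so H is negative definite and the point is a local maximum.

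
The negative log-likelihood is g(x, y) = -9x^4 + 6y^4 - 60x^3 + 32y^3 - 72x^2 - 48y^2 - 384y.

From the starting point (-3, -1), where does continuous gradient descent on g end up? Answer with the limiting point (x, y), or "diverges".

g is separable, so gradient descent decouples: x follows -∂g/∂x, y follows -∂g/∂y.
∂g/∂x = -36x(x + 1)(x + 4); at x=-3 this is -216, so x increases.
∂g/∂y = 24(y - 2)(y + 2)(y + 4); at y=-1 this is -216, so y increases.
x converges to its nearest critical value -1 (a local min of the x-part); y converges to 2. The iterate converges to (-1, 2).

(-1, 2)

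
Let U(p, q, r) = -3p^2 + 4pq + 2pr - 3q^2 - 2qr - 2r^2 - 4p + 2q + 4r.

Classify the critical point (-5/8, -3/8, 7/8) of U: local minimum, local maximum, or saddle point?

The Hessian is constant: H = [[-6, 4, 2], [4, -6, -2], [2, -2, -4]].
Leading principal minors: Δ₁ = -6, Δ₂ = 20, Δ₃ = -64.
The minors alternate sign starting negative (−, +, −), so H is negative definite: a local maximum.

local maximum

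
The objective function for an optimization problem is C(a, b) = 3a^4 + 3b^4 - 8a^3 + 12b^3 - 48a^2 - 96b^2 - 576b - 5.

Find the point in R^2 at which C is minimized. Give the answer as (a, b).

(4, 4)

C(a,b) separates as P(a) + Q(b) − 5, so its minimum is min P + min Q − 5.
P'(a) = 12a(a - 4)(a + 2) vanishes at a ∈ {-2, 0, 4}; Q'(b) = 12(b - 4)(b + 3)(b + 4) vanishes at b ∈ {-4, -3, 4}.
Local minima of P (where P''>0): P(-2)=-80, P(4)=-512. Local minima of Q: Q(-4)=768, Q(4)=-2304.
So the global minimum of C is P(4) + Q(4) − 5 = -512 − 2304 − 5 = -2821, attained at (4, 4).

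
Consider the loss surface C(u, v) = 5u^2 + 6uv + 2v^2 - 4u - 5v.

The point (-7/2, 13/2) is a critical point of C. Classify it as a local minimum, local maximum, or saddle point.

The Hessian of C is constant: H = [[10, 6], [6, 4]].
det(H) = 10·4 − 6² = 4.
det(H) > 0 and tr(H) = 14 > 0, so H is positive definite and the point is a local minimum.

local minimum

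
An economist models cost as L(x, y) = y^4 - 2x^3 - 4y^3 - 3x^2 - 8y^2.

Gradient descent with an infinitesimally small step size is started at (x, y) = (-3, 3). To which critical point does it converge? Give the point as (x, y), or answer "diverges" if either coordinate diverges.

(-1, 4)

L is separable, so gradient descent decouples: x follows -∂L/∂x, y follows -∂L/∂y.
∂L/∂x = -6x(x + 1); at x=-3 this is -36, so x increases.
∂L/∂y = 4y(y - 4)(y + 1); at y=3 this is -48, so y increases.
x converges to its nearest critical value -1 (a local min of the x-part); y converges to 4. The iterate converges to (-1, 4).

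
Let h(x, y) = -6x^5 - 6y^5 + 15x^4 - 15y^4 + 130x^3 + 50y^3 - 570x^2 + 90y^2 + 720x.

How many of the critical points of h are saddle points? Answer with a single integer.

8

h separates as a function of x plus a function of y, so ∇h=0 decouples.
∂h/∂x = -30(x - 3)(x - 2)(x - 1)(x + 4) = 0 at x ∈ {-4, 1, 2, 3}; ∂h/∂y = -30y(y - 2)(y + 1)(y + 3) = 0 at y ∈ {-3, -1, 0, 2}.
The Hessian is diagonal: diag(h_xx, h_yy). Second derivatives: h_xx(-4)=6300, h_xx(1)=-300, h_xx(2)=180, h_xx(3)=-420; h_yy(-3)=900, h_yy(-1)=-180, h_yy(0)=180, h_yy(2)=-900.
Saddle points occur where the two diagonal entries have opposite signs: (-4, -1), (-4, 2), (1, -3), (1, 0), (2, -1), (2, 2), (3, -3), (3, 0). Count: 8.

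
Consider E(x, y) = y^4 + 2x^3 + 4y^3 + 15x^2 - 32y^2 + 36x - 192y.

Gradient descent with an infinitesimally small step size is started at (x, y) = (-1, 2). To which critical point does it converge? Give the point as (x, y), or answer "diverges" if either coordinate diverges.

(-2, 4)

E is separable, so gradient descent decouples: x follows -∂E/∂x, y follows -∂E/∂y.
∂E/∂x = 6(x + 2)(x + 3); at x=-1 this is 12, so x decreases.
∂E/∂y = 4(y - 4)(y + 3)(y + 4); at y=2 this is -240, so y increases.
x converges to its nearest critical value -2 (a local min of the x-part); y converges to 4. The iterate converges to (-2, 4).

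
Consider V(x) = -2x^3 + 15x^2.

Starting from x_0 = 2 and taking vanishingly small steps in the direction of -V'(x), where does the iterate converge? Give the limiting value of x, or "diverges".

0

V'(x) = -6x(x - 5), so V'(2) = 36.
Gradient descent moves in the -V' direction, i.e. x is decreasing.
The nearest critical point in that direction is x = 0, where V'' = 30 > 0 (a local minimum). The iterate converges there.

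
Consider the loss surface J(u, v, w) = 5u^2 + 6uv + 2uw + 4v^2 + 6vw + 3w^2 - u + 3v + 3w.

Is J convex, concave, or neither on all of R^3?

J is quadratic, so its Hessian is the constant matrix H = [[10, 6, 2], [6, 8, 6], [2, 6, 6]].
Leading principal minors: 10, 44, 16.
All positive ⇒ H ≻ 0 ⇒ convex.

convex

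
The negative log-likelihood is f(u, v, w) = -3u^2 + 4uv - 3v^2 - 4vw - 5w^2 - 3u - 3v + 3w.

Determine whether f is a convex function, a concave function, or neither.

concave

f is quadratic, so its Hessian is the constant matrix H = [[-6, 4, 0], [4, -6, -4], [0, -4, -10]].
Leading principal minors: -6, 20, -104.
Signs alternate −, +, − ⇒ H ≺ 0 ⇒ concave.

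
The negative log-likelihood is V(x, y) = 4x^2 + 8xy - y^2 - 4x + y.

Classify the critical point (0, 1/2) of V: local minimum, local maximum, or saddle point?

The Hessian of V is constant: H = [[8, 8], [8, -2]].
det(H) = 8·(-2) − 8² = -80.
Since det(H) < 0, H is indefinite and the critical point is a saddle point.

saddle point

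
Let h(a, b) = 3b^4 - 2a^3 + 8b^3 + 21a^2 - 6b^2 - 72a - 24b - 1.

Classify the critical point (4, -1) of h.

local maximum

The mixed partial ∂²h/∂a∂b is 0, so the Hessian at any point is diag(h_aa, h_bb) = diag(6(-2a + 7), 12(3b^2 + 4b - 1)).
At (4, -1): H = diag(-6, -24).
Both eigenvalues are negative, so H is negative definite: a local maximum.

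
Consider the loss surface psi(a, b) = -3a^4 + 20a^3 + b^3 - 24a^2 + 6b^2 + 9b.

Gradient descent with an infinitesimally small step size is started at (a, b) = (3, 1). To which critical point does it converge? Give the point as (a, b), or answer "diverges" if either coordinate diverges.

(1, -1)

psi is separable, so gradient descent decouples: a follows -∂psi/∂a, b follows -∂psi/∂b.
∂psi/∂a = -12a(a - 4)(a - 1); at a=3 this is 72, so a decreases.
∂psi/∂b = 3(b + 1)(b + 3); at b=1 this is 24, so b decreases.
a converges to its nearest critical value 1 (a local min of the a-part); b converges to -1. The iterate converges to (1, -1).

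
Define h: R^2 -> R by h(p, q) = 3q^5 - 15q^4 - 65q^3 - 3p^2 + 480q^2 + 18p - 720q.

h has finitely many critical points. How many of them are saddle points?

2

h separates as a function of p plus a function of q, so ∇h=0 decouples.
∂h/∂p = -6(p - 3) = 0 at p ∈ {3}; ∂h/∂q = 15(q - 4)(q - 3)(q - 1)(q + 4) = 0 at q ∈ {-4, 1, 3, 4}.
The Hessian is diagonal: diag(h_pp, h_qq). Second derivatives: h_pp(3)=-6; h_qq(-4)=-4200, h_qq(1)=450, h_qq(3)=-210, h_qq(4)=360.
Saddle points occur where the two diagonal entries have opposite signs: (3, 1), (3, 4). Count: 2.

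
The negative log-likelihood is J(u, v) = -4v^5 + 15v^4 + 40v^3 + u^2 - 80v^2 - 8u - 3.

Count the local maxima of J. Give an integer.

0

J separates as a function of u plus a function of v, so ∇J=0 decouples.
∂J/∂u = 2(u - 4) = 0 at u ∈ {4}; ∂J/∂v = -20v(v - 4)(v - 1)(v + 2) = 0 at v ∈ {-2, 0, 1, 4}.
The Hessian is diagonal: diag(J_uu, J_vv). Second derivatives: J_uu(4)=2; J_vv(-2)=720, J_vv(0)=-160, J_vv(1)=180, J_vv(4)=-1440.
Local maxima occur where both diagonal entries negative: none. Count: 0.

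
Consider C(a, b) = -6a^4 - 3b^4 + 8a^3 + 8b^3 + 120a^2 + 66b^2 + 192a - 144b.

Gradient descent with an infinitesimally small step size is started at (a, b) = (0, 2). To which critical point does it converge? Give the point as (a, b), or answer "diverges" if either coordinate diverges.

(-1, 1)

C is separable, so gradient descent decouples: a follows -∂C/∂a, b follows -∂C/∂b.
∂C/∂a = -24(a - 4)(a + 1)(a + 2); at a=0 this is 192, so a decreases.
∂C/∂b = -12(b - 4)(b - 1)(b + 3); at b=2 this is 120, so b decreases.
a converges to its nearest critical value -1 (a local min of the a-part); b converges to 1. The iterate converges to (-1, 1).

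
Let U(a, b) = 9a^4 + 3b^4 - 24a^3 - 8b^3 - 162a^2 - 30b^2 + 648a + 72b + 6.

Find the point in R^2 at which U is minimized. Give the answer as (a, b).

(-3, -2)

U(a,b) separates as P(a) + Q(b) + 6, so its minimum is min P + min Q + 6.
P'(a) = 36(a - 3)(a - 2)(a + 3) vanishes at a ∈ {-3, 2, 3}; Q'(b) = 12(b - 3)(b - 1)(b + 2) vanishes at b ∈ {-2, 1, 3}.
Local minima of P (where P''>0): P(-3)=-2025, P(3)=567. Local minima of Q: Q(-2)=-152, Q(3)=-27.
So the global minimum of U is P(-3) + Q(-2) + 6 = -2025 − 152 + 6 = -2171, attained at (-3, -2).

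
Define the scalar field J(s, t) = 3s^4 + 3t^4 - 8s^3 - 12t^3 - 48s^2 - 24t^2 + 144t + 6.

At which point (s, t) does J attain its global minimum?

J(s,t) separates as P(s) + Q(t) + 6, so its minimum is min P + min Q + 6.
P'(s) = 12s(s - 4)(s + 2) vanishes at s ∈ {-2, 0, 4}; Q'(t) = 12(t - 3)(t - 2)(t + 2) vanishes at t ∈ {-2, 2, 3}.
Local minima of P (where P''>0): P(-2)=-80, P(4)=-512. Local minima of Q: Q(-2)=-240, Q(3)=135.
So the global minimum of J is P(4) + Q(-2) + 6 = -512 − 240 + 6 = -746, attained at (4, -2).

(4, -2)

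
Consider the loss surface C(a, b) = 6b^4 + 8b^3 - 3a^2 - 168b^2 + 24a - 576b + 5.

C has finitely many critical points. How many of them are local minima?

C separates as a function of a plus a function of b, so ∇C=0 decouples.
∂C/∂a = -6(a - 4) = 0 at a ∈ {4}; ∂C/∂b = 24(b - 4)(b + 2)(b + 3) = 0 at b ∈ {-3, -2, 4}.
The Hessian is diagonal: diag(C_aa, C_bb). Second derivatives: C_aa(4)=-6; C_bb(-3)=168, C_bb(-2)=-144, C_bb(4)=1008.
Local minima occur where both diagonal entries positive: none. Count: 0.

0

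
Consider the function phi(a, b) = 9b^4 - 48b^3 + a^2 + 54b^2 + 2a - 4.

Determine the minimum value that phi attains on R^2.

-86

phi(a,b) separates as P(a) + Q(b) − 4, so its minimum is min P + min Q − 4.
P'(a) = 2a + 2 vanishes at a ∈ {-1}; Q'(b) = 36b(b - 3)(b - 1) vanishes at b ∈ {0, 1, 3}.
Local minima of P (where P''>0): P(-1)=-1. Local minima of Q: Q(0)=0, Q(3)=-81.
So the global minimum of phi is P(-1) + Q(3) − 4 = -1 − 81 − 4 = -86, attained at (-1, 3).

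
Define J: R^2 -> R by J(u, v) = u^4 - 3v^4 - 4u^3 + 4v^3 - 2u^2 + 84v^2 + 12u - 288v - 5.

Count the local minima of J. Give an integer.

J separates as a function of u plus a function of v, so ∇J=0 decouples.
∂J/∂u = 4(u - 3)(u - 1)(u + 1) = 0 at u ∈ {-1, 1, 3}; ∂J/∂v = -12(v - 3)(v - 2)(v + 4) = 0 at v ∈ {-4, 2, 3}.
The Hessian is diagonal: diag(J_uu, J_vv). Second derivatives: J_uu(-1)=32, J_uu(1)=-16, J_uu(3)=32; J_vv(-4)=-504, J_vv(2)=72, J_vv(3)=-84.
Local minima occur where both diagonal entries positive: (-1, 2), (3, 2). Count: 2.

2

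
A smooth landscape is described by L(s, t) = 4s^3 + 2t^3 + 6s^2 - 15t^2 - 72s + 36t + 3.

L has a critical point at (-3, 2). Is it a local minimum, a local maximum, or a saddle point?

local maximum

The mixed partial ∂²L/∂s∂t is 0, so the Hessian at any point is diag(L_ss, L_tt) = diag(12(2s + 1), 6(2t - 5)).
At (-3, 2): H = diag(-60, -6).
Both eigenvalues are negative, so H is negative definite: a local maximum.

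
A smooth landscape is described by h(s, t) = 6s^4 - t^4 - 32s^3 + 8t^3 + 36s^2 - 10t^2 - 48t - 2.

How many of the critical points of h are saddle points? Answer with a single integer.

h separates as a function of s plus a function of t, so ∇h=0 decouples.
∂h/∂s = 24s(s - 3)(s - 1) = 0 at s ∈ {0, 1, 3}; ∂h/∂t = -4(t - 4)(t - 3)(t + 1) = 0 at t ∈ {-1, 3, 4}.
The Hessian is diagonal: diag(h_ss, h_tt). Second derivatives: h_ss(0)=72, h_ss(1)=-48, h_ss(3)=144; h_tt(-1)=-80, h_tt(3)=16, h_tt(4)=-20.
Saddle points occur where the two diagonal entries have opposite signs: (0, -1), (0, 4), (1, 3), (3, -1), (3, 4). Count: 5.

5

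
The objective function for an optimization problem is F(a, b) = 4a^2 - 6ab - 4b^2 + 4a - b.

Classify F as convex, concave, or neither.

neither

F is quadratic, so its Hessian is the constant matrix H = [[8, -6], [-6, -8]].
det(H) = -100, tr(H) = 0.
det(H) < 0, so H is indefinite: neither convex nor concave.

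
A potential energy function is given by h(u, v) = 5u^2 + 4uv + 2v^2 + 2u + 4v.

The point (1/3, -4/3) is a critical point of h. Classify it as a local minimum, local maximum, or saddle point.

The Hessian of h is constant: H = [[10, 4], [4, 4]].
det(H) = 10·4 − 4² = 24.
det(H) > 0 and tr(H) = 14 > 0, so H is positive definite and the point is a local minimum.

local minimum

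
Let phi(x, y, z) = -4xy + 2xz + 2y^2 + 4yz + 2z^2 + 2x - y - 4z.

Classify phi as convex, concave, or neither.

neither

phi is quadratic, so its Hessian is the constant matrix H = [[0, -4, 2], [-4, 4, 4], [2, 4, 4]].
Leading principal minors: 0, -16, -144.
Neither pattern holds ⇒ H is indefinite ⇒ neither convex nor concave.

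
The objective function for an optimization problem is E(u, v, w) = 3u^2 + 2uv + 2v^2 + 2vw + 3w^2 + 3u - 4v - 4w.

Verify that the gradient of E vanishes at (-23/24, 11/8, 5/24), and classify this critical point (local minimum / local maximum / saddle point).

local minimum

∇E = (6u + 2v + 3, 2u + 4v + 2w - 4, 2v + 6w - 4); substituting (-23/24, 11/8, 5/24) gives ∇E = (0, 0, 0), so (-23/24, 11/8, 5/24) is indeed a critical point.
The Hessian is constant: H = [[6, 2, 0], [2, 4, 2], [0, 2, 6]].
Leading principal minors: Δ₁ = 6, Δ₂ = 20, Δ₃ = 96.
All leading minors are positive, so H is positive definite: a local minimum.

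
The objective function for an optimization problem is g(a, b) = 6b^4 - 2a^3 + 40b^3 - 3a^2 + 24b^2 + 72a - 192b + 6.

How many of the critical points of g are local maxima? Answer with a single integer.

1

g separates as a function of a plus a function of b, so ∇g=0 decouples.
∂g/∂a = -6(a - 3)(a + 4) = 0 at a ∈ {-4, 3}; ∂g/∂b = 24(b - 1)(b + 2)(b + 4) = 0 at b ∈ {-4, -2, 1}.
The Hessian is diagonal: diag(g_aa, g_bb). Second derivatives: g_aa(-4)=42, g_aa(3)=-42; g_bb(-4)=240, g_bb(-2)=-144, g_bb(1)=360.
Local maxima occur where both diagonal entries negative: (3, -2). Count: 1.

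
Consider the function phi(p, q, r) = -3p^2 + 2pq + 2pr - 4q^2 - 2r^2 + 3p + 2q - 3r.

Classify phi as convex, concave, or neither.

phi is quadratic, so its Hessian is the constant matrix H = [[-6, 2, 2], [2, -8, 0], [2, 0, -4]].
Leading principal minors: -6, 44, -144.
Signs alternate −, +, − ⇒ H ≺ 0 ⇒ concave.

concave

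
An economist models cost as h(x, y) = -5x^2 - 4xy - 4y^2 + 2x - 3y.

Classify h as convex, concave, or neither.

h is quadratic, so its Hessian is the constant matrix H = [[-10, -4], [-4, -8]].
det(H) = 64, tr(H) = -18.
det(H) > 0 and tr(H) < 0, so H is negative definite everywhere: concave.

concave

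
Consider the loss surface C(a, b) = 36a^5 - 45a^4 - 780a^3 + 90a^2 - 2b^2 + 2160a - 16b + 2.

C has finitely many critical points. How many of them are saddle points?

2

C separates as a function of a plus a function of b, so ∇C=0 decouples.
∂C/∂a = 180(a - 4)(a - 1)(a + 1)(a + 3) = 0 at a ∈ {-3, -1, 1, 4}; ∂C/∂b = -4(b + 4) = 0 at b ∈ {-4}.
The Hessian is diagonal: diag(C_aa, C_bb). Second derivatives: C_aa(-3)=-10080, C_aa(-1)=3600, C_aa(1)=-4320, C_aa(4)=18900; C_bb(-4)=-4.
Saddle points occur where the two diagonal entries have opposite signs: (-1, -4), (4, -4). Count: 2.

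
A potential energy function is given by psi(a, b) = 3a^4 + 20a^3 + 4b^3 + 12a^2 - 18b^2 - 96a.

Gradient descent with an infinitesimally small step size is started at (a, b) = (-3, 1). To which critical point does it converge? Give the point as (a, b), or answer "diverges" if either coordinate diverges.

psi is separable, so gradient descent decouples: a follows -∂psi/∂a, b follows -∂psi/∂b.
∂psi/∂a = 12(a - 1)(a + 2)(a + 4); at a=-3 this is 48, so a decreases.
∂psi/∂b = 12b(b - 3); at b=1 this is -24, so b increases.
a converges to its nearest critical value -4 (a local min of the a-part); b converges to 3. The iterate converges to (-4, 3).

(-4, 3)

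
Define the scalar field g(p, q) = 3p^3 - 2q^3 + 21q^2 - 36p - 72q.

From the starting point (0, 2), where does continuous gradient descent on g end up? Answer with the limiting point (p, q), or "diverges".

g is separable, so gradient descent decouples: p follows -∂g/∂p, q follows -∂g/∂q.
∂g/∂p = 9(p - 2)(p + 2); at p=0 this is -36, so p increases.
∂g/∂q = -6(q - 4)(q - 3); at q=2 this is -12, so q increases.
p converges to its nearest critical value 2 (a local min of the p-part); q converges to 3. The iterate converges to (2, 3).

(2, 3)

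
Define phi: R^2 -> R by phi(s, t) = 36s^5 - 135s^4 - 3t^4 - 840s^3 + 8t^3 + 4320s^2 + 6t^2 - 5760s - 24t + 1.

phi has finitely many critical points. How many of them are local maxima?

4

phi separates as a function of s plus a function of t, so ∇phi=0 decouples.
∂phi/∂s = 180(s - 4)(s - 2)(s - 1)(s + 4) = 0 at s ∈ {-4, 1, 2, 4}; ∂phi/∂t = -12(t - 2)(t - 1)(t + 1) = 0 at t ∈ {-1, 1, 2}.
The Hessian is diagonal: diag(phi_ss, phi_tt). Second derivatives: phi_ss(-4)=-43200, phi_ss(1)=2700, phi_ss(2)=-2160, phi_ss(4)=8640; phi_tt(-1)=-72, phi_tt(1)=24, phi_tt(2)=-36.
Local maxima occur where both diagonal entries negative: (-4, -1), (-4, 2), (2, -1), (2, 2). Count: 4.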